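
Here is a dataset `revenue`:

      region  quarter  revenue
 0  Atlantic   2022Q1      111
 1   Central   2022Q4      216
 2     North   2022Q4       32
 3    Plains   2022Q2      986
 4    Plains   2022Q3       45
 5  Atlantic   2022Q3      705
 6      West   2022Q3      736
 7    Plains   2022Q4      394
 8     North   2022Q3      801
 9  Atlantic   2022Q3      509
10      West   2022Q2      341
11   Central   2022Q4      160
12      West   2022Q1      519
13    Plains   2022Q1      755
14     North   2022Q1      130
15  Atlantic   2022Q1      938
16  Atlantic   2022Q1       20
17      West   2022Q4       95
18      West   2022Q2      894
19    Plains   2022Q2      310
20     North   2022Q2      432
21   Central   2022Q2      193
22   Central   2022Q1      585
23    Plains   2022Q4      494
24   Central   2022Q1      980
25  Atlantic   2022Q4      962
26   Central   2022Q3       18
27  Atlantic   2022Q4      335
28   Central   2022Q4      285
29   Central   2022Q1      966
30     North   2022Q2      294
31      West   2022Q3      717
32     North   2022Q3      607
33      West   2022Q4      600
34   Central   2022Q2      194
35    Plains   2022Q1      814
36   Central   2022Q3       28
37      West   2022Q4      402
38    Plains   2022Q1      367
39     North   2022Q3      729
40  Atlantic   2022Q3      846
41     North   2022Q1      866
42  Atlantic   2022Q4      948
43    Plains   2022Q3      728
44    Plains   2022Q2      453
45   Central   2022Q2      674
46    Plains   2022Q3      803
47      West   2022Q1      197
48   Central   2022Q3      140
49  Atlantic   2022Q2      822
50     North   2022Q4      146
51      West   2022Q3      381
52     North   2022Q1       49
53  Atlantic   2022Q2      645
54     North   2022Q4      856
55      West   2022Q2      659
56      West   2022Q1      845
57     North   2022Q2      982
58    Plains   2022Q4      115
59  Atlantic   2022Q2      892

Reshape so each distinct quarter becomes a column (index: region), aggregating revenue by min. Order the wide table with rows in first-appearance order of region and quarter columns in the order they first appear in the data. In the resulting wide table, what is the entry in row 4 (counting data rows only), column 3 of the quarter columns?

With rows in first-appearance order of region, row 4 is region=Plains. quarter columns in first-appearance order: 2022Q1, 2022Q4, 2022Q2, 2022Q3; column 3 is 2022Q2.
Long rows with region=Plains, quarter=2022Q2: min(986, 310, 453) = 310.

310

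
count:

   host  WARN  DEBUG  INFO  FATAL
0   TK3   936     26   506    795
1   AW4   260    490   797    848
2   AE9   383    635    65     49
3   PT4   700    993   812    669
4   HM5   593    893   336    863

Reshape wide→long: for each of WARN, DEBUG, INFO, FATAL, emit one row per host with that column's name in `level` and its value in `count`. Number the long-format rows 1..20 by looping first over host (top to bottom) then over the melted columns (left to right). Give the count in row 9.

20 rows total (5 × 4). Row 9: index ⌊(9-1)/4⌋ = 2 into host → AE9; (9-1) mod 4 = 0 into the melted columns → WARN.
So row 9 is (AE9, WARN, 383); count = 383.

383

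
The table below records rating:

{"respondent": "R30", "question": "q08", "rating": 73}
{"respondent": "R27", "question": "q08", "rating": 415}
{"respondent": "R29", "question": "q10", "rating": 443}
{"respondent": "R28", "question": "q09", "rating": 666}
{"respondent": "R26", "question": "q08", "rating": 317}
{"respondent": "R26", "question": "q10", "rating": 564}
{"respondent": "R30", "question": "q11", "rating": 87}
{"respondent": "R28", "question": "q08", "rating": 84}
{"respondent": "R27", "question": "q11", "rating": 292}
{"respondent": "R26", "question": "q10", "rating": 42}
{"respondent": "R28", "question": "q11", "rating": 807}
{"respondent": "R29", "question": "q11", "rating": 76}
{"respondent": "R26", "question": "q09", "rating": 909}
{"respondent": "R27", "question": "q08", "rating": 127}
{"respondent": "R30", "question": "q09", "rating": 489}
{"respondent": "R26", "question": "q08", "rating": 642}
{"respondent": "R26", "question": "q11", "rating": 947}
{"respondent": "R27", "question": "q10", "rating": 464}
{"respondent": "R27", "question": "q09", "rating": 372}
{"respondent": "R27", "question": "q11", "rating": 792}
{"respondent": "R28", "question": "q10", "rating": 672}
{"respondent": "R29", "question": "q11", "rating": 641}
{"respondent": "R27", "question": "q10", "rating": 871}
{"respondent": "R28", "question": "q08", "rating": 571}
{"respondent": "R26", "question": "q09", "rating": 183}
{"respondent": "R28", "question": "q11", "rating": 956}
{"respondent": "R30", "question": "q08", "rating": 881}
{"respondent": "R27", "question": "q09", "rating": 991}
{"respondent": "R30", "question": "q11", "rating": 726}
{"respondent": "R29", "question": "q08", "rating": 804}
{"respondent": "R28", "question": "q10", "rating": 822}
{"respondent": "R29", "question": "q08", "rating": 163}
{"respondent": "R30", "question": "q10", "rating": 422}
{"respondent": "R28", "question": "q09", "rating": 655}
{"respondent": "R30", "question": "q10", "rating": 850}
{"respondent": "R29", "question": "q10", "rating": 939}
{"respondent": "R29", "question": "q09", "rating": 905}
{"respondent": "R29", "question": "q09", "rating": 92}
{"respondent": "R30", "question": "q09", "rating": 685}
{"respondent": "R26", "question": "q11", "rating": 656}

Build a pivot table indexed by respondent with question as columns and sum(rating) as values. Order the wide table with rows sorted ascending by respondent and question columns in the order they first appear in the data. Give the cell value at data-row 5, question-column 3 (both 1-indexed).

With rows sorted ascending by respondent, row 5 is respondent=R30. question columns in first-appearance order: q08, q10, q09, q11; column 3 is q09.
Long rows with respondent=R30, question=q09: 489 + 685 = 1174.

1174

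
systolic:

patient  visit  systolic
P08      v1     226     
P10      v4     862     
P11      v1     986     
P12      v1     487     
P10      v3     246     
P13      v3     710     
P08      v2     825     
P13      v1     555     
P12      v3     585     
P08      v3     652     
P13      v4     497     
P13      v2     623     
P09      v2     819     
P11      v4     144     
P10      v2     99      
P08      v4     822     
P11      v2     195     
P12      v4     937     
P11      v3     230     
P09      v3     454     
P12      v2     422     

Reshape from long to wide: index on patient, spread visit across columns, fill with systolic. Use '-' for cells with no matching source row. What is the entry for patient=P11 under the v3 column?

230

The long row with patient=P11, visit=v3 has systolic=230.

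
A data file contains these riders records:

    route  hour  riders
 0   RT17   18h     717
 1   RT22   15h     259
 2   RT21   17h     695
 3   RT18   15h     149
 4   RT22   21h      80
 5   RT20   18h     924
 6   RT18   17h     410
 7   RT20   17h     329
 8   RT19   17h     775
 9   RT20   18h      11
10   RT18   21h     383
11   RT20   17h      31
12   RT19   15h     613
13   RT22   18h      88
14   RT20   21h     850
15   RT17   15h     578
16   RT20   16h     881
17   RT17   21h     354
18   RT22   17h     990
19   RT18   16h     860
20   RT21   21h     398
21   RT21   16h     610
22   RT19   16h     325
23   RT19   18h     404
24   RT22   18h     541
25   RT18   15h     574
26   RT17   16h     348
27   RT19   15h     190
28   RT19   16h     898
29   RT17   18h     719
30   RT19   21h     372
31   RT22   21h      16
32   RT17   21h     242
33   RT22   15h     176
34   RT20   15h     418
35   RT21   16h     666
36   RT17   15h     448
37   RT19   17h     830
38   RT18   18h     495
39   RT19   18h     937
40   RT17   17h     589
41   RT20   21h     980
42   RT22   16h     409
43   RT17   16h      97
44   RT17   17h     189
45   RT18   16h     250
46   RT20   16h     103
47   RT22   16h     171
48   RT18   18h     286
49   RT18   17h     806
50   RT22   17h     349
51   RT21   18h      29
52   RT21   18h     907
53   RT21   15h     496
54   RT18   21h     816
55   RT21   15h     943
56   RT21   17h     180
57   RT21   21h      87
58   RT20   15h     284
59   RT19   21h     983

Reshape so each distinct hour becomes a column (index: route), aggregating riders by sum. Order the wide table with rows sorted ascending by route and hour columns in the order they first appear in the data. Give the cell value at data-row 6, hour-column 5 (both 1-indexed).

With rows sorted ascending by route, row 6 is route=RT22. hour columns in first-appearance order: 18h, 15h, 17h, 21h, 16h; column 5 is 16h.
Long rows with route=RT22, hour=16h: 409 + 171 = 580.

580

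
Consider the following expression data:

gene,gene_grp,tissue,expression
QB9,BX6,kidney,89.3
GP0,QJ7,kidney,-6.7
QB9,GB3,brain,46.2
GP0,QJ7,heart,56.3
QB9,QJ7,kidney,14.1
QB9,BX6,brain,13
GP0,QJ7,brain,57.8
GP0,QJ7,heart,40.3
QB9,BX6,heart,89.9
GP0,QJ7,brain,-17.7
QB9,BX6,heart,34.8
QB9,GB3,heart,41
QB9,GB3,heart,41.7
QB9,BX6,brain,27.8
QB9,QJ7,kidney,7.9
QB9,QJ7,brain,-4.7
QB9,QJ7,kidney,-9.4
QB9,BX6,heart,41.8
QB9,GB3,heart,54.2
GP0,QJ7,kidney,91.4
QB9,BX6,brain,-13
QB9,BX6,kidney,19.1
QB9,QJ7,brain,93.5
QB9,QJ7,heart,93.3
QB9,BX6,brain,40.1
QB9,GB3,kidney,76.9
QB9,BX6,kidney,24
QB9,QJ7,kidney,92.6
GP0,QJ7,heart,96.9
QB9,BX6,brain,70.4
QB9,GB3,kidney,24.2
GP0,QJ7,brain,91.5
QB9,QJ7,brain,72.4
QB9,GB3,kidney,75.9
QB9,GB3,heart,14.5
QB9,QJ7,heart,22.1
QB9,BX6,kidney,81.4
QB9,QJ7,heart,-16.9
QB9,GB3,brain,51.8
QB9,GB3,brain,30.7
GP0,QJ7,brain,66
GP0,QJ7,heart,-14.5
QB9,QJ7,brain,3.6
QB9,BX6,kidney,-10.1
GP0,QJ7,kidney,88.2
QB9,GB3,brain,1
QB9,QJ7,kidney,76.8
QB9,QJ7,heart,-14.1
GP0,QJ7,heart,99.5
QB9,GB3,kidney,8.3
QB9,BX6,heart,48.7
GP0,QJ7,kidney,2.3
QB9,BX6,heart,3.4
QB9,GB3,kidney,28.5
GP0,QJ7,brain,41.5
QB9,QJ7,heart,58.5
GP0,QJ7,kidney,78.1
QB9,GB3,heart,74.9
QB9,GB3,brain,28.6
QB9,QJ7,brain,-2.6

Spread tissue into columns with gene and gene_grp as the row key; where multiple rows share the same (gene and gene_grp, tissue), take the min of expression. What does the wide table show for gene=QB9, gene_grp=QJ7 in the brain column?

Rows with gene=QB9, gene_grp=QJ7 and tissue=brain: expression values are -4.7, 93.5, 72.4, 3.6, -2.6.
min(-4.7, 93.5, 72.4, 3.6, -2.6) = -4.7.

-4.7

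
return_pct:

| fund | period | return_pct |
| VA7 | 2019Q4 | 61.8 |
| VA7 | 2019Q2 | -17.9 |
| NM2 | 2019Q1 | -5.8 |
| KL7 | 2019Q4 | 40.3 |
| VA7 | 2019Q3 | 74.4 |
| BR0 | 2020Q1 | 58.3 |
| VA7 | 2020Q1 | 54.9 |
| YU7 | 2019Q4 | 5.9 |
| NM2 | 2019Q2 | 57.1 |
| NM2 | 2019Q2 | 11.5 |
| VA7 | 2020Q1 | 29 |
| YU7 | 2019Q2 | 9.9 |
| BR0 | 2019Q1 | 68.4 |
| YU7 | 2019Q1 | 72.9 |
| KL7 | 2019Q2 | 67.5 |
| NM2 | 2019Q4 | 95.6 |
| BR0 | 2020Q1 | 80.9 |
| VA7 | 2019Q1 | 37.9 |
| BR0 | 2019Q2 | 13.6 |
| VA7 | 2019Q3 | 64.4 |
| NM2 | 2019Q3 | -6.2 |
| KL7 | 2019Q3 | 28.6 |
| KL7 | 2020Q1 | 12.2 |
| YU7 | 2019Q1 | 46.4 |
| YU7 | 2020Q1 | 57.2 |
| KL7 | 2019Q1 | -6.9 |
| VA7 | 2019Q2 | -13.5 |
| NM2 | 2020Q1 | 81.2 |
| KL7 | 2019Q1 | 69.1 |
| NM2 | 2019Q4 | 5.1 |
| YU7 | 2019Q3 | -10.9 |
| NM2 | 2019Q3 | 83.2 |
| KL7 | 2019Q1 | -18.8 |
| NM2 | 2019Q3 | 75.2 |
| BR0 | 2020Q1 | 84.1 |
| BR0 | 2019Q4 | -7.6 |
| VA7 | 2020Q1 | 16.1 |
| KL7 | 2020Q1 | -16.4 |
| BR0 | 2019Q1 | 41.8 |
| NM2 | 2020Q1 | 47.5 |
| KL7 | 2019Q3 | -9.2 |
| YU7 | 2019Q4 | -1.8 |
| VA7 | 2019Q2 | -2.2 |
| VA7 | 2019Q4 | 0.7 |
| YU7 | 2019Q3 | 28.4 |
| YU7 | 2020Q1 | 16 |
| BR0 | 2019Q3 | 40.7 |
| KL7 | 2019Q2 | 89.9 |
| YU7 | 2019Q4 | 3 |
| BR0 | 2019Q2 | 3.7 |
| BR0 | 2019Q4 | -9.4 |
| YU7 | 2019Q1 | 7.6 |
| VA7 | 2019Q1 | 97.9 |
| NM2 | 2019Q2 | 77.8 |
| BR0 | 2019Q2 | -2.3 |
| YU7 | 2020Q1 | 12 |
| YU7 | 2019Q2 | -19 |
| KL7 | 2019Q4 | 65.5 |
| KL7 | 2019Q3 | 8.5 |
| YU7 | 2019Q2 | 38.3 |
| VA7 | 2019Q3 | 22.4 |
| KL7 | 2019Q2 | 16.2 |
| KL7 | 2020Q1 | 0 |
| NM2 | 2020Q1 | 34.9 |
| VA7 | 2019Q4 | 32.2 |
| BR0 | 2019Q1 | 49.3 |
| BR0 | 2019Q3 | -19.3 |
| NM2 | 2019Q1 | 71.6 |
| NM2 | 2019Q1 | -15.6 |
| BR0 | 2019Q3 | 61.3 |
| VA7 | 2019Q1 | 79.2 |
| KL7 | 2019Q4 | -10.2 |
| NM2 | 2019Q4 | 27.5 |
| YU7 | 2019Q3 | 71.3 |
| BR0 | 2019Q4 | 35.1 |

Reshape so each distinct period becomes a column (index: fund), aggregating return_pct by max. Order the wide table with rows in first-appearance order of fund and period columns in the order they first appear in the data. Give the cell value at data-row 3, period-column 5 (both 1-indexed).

With rows in first-appearance order of fund, row 3 is fund=KL7. period columns in first-appearance order: 2019Q4, 2019Q2, 2019Q1, 2019Q3, 2020Q1; column 5 is 2020Q1.
Long rows with fund=KL7, period=2020Q1: max(12.2, -16.4, 0) = 12.2.

12.2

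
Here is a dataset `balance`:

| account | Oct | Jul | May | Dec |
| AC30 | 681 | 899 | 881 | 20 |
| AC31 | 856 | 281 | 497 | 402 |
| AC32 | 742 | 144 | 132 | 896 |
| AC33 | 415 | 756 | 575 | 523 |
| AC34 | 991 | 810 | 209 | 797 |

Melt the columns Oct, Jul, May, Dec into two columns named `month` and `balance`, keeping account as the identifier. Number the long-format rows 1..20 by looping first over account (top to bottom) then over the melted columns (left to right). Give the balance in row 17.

20 rows total (5 × 4). Row 17: index ⌊(17-1)/4⌋ = 4 into account → AC34; (17-1) mod 4 = 0 into the melted columns → Oct.
So row 17 is (AC34, Oct, 991); balance = 991.

991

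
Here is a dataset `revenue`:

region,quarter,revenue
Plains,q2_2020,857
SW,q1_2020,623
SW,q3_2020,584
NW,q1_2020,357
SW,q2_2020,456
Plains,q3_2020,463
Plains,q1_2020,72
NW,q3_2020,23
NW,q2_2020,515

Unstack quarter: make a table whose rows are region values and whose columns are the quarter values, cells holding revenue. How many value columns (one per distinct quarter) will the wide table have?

3 distinct quarter values: q1_2020, q2_2020, q3_2020.

3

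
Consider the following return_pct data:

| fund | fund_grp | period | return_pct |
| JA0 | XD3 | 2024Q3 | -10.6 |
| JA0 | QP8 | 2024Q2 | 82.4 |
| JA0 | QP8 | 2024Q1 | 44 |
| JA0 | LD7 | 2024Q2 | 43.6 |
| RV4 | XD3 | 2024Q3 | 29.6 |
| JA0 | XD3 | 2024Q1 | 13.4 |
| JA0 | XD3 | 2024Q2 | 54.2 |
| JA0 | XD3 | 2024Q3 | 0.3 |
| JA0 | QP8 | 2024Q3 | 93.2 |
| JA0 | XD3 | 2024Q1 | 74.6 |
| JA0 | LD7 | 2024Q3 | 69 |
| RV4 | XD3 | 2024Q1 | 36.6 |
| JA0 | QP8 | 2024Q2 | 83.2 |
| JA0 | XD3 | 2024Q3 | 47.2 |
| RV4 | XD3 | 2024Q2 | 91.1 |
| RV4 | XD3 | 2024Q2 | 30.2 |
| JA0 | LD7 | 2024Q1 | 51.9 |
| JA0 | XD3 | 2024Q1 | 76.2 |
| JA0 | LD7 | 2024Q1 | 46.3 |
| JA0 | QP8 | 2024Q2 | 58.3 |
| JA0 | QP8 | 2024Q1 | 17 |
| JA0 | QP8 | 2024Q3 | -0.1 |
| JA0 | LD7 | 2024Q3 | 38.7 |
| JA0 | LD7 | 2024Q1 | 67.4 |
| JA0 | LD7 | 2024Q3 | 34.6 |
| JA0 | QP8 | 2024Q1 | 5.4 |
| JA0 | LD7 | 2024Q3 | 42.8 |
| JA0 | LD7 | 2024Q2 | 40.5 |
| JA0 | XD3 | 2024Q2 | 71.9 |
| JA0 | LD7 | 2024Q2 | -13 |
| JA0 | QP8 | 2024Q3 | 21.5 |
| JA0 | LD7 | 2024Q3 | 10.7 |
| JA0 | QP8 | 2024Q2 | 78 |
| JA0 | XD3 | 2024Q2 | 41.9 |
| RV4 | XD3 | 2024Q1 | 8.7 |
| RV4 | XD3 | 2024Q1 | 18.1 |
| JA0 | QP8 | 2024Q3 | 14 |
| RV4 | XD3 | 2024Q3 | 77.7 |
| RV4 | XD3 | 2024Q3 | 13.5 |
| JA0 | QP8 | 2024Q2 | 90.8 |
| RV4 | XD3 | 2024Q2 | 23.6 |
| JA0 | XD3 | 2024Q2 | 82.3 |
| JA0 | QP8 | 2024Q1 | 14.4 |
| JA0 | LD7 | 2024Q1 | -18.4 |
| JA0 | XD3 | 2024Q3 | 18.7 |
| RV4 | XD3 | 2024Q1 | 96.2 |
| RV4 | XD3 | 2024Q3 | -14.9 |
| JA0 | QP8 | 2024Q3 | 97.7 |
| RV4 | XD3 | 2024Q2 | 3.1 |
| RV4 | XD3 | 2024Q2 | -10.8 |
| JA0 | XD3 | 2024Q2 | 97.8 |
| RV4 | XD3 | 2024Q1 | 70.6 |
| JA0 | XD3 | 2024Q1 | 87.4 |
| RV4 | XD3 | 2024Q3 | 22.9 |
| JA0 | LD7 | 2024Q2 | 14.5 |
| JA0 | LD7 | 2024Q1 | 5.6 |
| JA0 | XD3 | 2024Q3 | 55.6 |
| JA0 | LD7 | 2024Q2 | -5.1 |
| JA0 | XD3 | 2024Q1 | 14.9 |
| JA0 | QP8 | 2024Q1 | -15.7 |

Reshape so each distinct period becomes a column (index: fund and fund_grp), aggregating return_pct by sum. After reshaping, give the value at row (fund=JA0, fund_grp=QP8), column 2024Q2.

392.7

Rows with fund=JA0, fund_grp=QP8 and period=2024Q2: return_pct values are 82.4, 83.2, 58.3, 78, 90.8.
82.4 + 83.2 + 58.3 + 78 + 90.8 = 392.7.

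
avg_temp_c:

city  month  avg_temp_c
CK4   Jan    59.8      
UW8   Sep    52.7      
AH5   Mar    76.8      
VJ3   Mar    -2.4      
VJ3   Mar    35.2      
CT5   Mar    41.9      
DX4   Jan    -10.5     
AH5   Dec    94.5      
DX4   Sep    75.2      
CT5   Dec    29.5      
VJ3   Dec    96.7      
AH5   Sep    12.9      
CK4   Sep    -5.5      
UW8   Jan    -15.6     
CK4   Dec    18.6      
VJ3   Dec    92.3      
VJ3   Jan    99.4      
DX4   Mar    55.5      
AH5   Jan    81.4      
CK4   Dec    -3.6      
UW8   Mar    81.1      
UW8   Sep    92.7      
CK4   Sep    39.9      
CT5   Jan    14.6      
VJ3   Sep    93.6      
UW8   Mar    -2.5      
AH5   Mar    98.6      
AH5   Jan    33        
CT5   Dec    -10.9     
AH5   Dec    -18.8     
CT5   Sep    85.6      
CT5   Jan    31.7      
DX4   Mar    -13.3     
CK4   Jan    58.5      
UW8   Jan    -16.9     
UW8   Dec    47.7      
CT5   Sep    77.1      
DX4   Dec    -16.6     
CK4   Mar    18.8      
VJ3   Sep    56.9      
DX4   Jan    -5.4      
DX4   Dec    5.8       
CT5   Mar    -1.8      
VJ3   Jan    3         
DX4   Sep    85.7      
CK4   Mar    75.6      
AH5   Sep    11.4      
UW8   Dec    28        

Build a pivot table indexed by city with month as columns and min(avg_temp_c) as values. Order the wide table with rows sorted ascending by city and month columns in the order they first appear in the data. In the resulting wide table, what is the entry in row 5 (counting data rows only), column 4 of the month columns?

With rows sorted ascending by city, row 5 is city=UW8. month columns in first-appearance order: Jan, Sep, Mar, Dec; column 4 is Dec.
Long rows with city=UW8, month=Dec: min(47.7, 28) = 28.

28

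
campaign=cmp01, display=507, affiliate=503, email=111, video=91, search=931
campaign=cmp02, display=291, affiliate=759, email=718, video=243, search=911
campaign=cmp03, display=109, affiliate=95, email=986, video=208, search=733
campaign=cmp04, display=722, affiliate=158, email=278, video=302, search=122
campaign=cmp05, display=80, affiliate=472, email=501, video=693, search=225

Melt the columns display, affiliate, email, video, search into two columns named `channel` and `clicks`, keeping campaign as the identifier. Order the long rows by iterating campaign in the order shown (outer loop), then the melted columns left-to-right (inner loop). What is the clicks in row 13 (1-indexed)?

986

25 rows total (5 × 5). Row 13: index ⌊(13-1)/5⌋ = 2 into campaign → cmp03; (13-1) mod 5 = 2 into the melted columns → email.
So row 13 is (cmp03, email, 986); clicks = 986.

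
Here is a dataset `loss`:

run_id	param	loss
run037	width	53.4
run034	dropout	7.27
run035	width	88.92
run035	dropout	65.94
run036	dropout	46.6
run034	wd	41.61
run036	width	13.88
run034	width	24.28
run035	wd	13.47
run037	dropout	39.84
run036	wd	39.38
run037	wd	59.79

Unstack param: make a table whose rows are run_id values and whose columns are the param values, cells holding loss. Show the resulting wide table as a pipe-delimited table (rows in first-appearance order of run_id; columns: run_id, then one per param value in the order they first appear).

| run_id | width | dropout | wd |
| run037 | 53.4 | 39.84 | 59.79 |
| run034 | 24.28 | 7.27 | 41.61 |
| run035 | 88.92 | 65.94 | 13.47 |
| run036 | 13.88 | 46.6 | 39.38 |

Columns: run_id plus the 3 distinct param values (width, dropout, wd).
For example, row run037 column width takes loss=53.4 from the long row (run037, width).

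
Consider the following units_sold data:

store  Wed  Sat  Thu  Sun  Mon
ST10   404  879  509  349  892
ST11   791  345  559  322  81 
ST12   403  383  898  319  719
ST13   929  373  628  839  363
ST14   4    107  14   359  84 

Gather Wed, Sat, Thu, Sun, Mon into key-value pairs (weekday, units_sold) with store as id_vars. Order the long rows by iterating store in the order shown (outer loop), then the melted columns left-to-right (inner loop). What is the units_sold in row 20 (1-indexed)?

25 rows total (5 × 5). Row 20: index ⌊(20-1)/5⌋ = 3 into store → ST13; (20-1) mod 5 = 4 into the melted columns → Mon.
So row 20 is (ST13, Mon, 363); units_sold = 363.

363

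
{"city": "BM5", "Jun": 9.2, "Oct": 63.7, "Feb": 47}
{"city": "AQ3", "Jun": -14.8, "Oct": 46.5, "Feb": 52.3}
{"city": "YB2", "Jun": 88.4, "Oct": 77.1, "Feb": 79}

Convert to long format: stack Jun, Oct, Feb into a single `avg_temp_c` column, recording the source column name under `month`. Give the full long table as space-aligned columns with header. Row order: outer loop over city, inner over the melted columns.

Each (city, column) pair becomes one row: 3 × 3 = 9 rows.
For example, (BM5, Jun) → avg_temp_c=9.2.

city  month  avg_temp_c
BM5   Jun    9.2       
BM5   Oct    63.7      
BM5   Feb    47        
AQ3   Jun    -14.8     
AQ3   Oct    46.5      
AQ3   Feb    52.3      
YB2   Jun    88.4      
YB2   Oct    77.1      
YB2   Feb    79        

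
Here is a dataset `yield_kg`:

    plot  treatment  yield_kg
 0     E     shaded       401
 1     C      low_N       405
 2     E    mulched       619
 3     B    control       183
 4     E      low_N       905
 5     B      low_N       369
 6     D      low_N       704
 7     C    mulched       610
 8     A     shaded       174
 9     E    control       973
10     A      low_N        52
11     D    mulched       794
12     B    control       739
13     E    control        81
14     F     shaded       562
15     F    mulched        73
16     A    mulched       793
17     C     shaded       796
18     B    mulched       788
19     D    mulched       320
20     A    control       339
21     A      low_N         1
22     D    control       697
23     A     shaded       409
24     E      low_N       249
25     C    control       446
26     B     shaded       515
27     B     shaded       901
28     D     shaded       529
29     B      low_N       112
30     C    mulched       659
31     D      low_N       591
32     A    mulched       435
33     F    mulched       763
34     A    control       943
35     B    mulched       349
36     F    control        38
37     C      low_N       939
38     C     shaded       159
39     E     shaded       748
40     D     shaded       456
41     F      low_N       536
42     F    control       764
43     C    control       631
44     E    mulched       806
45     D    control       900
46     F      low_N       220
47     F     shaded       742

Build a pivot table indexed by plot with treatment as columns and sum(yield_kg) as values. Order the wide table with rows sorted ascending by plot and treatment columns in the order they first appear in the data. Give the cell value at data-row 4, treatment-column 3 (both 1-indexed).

With rows sorted ascending by plot, row 4 is plot=D. treatment columns in first-appearance order: shaded, low_N, mulched, control; column 3 is mulched.
Long rows with plot=D, treatment=mulched: 794 + 320 = 1114.

1114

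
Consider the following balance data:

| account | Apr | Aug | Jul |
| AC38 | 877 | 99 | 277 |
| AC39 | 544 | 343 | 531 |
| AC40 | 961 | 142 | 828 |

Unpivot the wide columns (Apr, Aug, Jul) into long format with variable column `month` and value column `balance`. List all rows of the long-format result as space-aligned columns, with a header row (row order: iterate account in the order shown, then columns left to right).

account  month  balance
AC38     Apr    877    
AC38     Aug    99     
AC38     Jul    277    
AC39     Apr    544    
AC39     Aug    343    
AC39     Jul    531    
AC40     Apr    961    
AC40     Aug    142    
AC40     Jul    828    

Each (account, column) pair becomes one row: 3 × 3 = 9 rows.
For example, (AC38, Apr) → balance=877.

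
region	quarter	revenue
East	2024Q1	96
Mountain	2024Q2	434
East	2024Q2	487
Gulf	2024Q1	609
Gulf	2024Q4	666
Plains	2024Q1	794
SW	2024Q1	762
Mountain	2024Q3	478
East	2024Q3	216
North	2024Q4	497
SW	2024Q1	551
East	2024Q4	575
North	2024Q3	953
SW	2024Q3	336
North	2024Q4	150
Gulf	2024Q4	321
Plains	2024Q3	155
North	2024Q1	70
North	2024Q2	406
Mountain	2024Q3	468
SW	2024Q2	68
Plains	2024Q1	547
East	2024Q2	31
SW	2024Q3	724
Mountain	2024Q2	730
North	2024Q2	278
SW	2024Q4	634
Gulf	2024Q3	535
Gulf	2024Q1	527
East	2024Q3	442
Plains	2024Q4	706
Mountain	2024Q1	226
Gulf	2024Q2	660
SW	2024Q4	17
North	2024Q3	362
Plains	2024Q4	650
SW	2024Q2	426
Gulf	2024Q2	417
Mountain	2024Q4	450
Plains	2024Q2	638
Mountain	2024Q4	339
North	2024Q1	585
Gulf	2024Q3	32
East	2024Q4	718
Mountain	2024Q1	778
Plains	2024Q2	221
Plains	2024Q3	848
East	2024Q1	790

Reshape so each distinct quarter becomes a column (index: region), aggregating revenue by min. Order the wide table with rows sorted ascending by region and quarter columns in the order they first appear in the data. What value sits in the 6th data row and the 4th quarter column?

With rows sorted ascending by region, row 6 is region=SW. quarter columns in first-appearance order: 2024Q1, 2024Q2, 2024Q4, 2024Q3; column 4 is 2024Q3.
Long rows with region=SW, quarter=2024Q3: min(336, 724) = 336.

336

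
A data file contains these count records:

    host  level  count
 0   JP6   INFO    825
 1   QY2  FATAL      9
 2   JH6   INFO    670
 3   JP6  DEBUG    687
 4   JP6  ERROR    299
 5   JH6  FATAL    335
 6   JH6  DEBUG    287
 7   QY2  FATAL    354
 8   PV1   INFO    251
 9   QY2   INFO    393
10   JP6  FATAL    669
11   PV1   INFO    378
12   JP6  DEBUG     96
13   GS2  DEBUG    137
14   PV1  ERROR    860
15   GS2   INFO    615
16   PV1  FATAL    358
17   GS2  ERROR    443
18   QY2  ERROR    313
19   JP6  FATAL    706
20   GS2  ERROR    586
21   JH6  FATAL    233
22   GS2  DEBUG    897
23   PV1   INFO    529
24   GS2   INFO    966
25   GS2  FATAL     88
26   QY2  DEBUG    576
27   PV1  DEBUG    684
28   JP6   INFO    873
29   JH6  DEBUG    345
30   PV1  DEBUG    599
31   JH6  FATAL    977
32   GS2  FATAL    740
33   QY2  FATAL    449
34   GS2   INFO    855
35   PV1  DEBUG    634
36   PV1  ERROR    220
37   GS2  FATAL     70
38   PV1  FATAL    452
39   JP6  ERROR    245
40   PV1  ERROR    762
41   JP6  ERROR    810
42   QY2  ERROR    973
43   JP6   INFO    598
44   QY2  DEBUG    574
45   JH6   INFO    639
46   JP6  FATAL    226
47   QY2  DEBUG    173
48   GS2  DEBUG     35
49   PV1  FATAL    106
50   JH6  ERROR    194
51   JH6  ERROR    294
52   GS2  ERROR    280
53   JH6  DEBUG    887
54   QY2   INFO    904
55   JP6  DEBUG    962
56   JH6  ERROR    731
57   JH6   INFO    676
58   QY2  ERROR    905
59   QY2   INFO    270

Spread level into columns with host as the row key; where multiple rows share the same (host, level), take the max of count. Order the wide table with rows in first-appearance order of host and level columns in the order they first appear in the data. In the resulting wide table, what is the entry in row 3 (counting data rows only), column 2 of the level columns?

977

With rows in first-appearance order of host, row 3 is host=JH6. level columns in first-appearance order: INFO, FATAL, DEBUG, ERROR; column 2 is FATAL.
Long rows with host=JH6, level=FATAL: max(335, 233, 977) = 977.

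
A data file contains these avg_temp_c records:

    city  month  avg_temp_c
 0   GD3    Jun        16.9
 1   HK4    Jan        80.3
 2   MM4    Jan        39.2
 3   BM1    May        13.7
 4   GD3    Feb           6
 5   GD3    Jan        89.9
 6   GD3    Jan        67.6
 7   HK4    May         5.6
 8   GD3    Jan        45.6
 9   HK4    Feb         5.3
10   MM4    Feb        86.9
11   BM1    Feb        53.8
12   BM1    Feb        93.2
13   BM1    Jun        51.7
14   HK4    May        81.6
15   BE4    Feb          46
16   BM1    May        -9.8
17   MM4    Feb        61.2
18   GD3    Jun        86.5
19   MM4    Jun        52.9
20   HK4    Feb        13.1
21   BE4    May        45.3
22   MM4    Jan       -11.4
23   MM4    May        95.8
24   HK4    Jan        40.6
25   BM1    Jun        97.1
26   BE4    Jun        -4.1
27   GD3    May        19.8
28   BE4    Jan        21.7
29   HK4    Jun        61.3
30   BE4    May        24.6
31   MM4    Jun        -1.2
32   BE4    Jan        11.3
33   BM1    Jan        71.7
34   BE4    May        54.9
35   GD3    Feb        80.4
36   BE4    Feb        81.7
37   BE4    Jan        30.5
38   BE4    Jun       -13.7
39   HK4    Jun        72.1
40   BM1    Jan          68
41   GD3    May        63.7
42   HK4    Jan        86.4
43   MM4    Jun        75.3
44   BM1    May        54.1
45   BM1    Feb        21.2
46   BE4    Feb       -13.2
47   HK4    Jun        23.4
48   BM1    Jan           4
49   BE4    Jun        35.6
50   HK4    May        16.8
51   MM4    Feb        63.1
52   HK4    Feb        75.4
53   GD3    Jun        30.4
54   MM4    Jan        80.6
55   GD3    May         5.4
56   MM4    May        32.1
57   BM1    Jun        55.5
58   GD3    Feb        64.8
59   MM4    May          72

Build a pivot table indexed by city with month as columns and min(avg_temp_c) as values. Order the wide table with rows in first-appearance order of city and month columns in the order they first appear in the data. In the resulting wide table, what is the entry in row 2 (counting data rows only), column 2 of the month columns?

40.6

With rows in first-appearance order of city, row 2 is city=HK4. month columns in first-appearance order: Jun, Jan, May, Feb; column 2 is Jan.
Long rows with city=HK4, month=Jan: min(80.3, 40.6, 86.4) = 40.6.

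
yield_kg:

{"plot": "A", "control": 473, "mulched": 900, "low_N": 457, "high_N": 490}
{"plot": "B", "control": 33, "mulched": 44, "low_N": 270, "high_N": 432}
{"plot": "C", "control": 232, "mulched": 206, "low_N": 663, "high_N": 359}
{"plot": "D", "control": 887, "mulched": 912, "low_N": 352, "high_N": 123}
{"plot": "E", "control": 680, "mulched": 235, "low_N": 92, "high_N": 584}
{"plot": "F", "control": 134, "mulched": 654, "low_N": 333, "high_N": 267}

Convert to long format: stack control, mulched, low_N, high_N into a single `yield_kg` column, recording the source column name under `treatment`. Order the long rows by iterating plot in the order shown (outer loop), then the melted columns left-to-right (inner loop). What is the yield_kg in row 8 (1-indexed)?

24 rows total (6 × 4). Row 8: index ⌊(8-1)/4⌋ = 1 into plot → B; (8-1) mod 4 = 3 into the melted columns → high_N.
So row 8 is (B, high_N, 432); yield_kg = 432.

432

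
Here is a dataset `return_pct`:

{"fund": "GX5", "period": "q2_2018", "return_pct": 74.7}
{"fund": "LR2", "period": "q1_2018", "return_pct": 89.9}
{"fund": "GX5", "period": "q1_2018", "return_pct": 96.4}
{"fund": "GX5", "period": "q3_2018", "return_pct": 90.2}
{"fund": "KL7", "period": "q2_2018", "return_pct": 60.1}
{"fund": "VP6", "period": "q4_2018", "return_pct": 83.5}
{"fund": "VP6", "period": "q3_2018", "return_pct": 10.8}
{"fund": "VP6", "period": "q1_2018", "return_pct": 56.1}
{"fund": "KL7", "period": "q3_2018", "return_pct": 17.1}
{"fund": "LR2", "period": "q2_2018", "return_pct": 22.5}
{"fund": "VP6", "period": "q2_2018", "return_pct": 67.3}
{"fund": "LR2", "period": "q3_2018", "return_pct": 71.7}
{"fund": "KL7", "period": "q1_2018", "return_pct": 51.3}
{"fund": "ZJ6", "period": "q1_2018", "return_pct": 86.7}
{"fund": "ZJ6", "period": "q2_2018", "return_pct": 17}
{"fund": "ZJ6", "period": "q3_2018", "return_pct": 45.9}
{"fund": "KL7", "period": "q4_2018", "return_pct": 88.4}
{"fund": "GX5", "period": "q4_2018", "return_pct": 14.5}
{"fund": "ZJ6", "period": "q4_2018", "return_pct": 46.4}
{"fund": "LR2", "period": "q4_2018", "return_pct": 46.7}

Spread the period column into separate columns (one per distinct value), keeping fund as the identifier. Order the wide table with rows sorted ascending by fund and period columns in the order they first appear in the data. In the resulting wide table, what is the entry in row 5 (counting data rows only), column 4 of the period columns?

46.4

With rows sorted ascending by fund, row 5 is fund=ZJ6. period columns in first-appearance order: q2_2018, q1_2018, q3_2018, q4_2018; column 4 is q4_2018.
Long rows with fund=ZJ6, period=q4_2018: return_pct = 46.4.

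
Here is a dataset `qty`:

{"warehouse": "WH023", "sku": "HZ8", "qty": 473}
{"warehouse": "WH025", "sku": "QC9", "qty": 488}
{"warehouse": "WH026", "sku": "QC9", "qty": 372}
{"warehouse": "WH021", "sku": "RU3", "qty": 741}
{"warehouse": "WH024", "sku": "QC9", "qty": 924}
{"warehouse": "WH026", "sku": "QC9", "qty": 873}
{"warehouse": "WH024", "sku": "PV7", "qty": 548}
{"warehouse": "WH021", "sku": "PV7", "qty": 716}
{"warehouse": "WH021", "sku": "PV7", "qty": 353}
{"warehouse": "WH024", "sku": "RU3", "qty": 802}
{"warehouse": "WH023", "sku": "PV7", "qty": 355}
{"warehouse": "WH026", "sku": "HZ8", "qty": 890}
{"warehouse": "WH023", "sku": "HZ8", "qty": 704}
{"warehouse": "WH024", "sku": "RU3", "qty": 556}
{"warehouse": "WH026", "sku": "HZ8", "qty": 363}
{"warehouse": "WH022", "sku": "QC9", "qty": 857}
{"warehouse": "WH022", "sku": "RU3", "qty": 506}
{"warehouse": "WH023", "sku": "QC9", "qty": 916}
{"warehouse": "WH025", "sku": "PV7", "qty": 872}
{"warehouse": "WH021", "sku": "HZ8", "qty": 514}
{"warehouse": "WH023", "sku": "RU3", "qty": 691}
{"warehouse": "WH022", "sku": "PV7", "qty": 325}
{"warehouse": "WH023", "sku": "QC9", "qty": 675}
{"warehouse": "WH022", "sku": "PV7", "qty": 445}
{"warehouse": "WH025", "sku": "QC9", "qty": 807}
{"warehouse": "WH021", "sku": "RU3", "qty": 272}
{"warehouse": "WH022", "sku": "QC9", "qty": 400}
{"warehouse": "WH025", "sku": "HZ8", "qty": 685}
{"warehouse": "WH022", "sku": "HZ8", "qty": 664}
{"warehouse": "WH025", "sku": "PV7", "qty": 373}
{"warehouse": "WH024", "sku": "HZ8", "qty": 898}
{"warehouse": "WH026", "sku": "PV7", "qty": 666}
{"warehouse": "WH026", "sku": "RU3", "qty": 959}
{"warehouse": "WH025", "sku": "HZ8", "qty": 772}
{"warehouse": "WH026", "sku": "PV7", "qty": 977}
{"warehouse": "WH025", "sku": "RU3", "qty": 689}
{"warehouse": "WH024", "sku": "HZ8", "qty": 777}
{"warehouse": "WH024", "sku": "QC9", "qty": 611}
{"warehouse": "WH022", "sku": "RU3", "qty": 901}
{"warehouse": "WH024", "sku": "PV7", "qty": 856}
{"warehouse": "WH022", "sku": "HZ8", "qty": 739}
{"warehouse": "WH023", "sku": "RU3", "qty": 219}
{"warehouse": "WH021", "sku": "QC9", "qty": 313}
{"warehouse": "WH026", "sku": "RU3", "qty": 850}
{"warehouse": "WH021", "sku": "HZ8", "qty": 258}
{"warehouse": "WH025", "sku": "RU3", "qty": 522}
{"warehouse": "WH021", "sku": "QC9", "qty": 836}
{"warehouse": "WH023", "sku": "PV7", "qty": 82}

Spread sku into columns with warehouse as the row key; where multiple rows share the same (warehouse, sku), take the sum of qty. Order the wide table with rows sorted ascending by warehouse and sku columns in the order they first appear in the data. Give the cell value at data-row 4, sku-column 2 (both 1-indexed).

With rows sorted ascending by warehouse, row 4 is warehouse=WH024. sku columns in first-appearance order: HZ8, QC9, RU3, PV7; column 2 is QC9.
Long rows with warehouse=WH024, sku=QC9: 924 + 611 = 1535.

1535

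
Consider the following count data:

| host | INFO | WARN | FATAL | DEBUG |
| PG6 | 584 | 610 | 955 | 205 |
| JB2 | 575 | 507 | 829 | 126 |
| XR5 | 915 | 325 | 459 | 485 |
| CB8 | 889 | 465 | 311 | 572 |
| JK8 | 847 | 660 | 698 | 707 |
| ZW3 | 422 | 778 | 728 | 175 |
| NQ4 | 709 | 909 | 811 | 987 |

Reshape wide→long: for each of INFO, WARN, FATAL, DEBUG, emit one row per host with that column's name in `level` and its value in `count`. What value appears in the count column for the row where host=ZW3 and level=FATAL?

Unpivoting turns each (host, wide-column) pair into one long row.
The wide cell at row ZW3, column FATAL holds 728, so the long row (ZW3, FATAL) has count=728.

728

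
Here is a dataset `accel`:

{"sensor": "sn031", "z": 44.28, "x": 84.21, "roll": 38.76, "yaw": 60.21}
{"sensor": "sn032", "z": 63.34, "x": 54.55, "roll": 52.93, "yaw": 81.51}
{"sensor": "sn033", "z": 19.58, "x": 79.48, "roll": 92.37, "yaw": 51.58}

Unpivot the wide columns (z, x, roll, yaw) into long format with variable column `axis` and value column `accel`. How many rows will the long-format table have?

12

3 sensor values × 4 melted columns = 12 rows.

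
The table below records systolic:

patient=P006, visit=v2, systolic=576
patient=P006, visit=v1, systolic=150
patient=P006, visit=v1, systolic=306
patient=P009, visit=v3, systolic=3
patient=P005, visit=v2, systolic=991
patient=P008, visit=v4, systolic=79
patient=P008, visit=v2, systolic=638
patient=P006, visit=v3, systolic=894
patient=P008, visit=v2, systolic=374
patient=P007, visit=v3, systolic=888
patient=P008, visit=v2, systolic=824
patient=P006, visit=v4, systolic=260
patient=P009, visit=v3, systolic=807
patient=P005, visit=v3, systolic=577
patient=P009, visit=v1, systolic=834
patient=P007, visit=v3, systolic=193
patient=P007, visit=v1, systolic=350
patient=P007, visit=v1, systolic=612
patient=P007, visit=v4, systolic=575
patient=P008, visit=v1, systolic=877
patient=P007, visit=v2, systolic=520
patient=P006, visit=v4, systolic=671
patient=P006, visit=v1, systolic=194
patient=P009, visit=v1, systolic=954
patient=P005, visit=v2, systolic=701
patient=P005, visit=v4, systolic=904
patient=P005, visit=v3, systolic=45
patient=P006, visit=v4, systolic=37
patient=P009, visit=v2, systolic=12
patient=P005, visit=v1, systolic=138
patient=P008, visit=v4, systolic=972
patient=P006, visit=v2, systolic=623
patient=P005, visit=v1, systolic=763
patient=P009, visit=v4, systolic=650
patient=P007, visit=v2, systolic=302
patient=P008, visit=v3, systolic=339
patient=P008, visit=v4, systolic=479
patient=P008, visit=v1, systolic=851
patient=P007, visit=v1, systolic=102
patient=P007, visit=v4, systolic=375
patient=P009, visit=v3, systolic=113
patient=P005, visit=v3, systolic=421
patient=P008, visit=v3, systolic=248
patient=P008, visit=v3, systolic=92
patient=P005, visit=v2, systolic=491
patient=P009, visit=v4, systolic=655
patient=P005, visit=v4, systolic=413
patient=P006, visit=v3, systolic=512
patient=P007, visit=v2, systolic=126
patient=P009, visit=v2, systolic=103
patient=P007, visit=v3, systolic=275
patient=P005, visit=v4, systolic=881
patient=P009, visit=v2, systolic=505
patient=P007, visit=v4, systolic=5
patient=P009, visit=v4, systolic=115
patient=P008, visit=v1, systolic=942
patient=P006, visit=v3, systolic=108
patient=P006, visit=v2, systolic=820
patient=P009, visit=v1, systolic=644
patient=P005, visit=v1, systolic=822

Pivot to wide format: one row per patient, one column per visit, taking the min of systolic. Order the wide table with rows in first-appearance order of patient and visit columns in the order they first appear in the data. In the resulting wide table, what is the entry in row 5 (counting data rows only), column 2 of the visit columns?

102

With rows in first-appearance order of patient, row 5 is patient=P007. visit columns in first-appearance order: v2, v1, v3, v4; column 2 is v1.
Long rows with patient=P007, visit=v1: min(350, 612, 102) = 102.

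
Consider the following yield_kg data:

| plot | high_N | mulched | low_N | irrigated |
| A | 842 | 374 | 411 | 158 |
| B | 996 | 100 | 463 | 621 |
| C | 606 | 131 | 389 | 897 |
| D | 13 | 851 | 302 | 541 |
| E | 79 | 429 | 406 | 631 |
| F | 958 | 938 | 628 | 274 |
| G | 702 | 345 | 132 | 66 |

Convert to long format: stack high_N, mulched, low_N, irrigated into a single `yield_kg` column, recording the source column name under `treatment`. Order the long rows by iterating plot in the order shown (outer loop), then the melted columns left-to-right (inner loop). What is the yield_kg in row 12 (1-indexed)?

28 rows total (7 × 4). Row 12: index ⌊(12-1)/4⌋ = 2 into plot → C; (12-1) mod 4 = 3 into the melted columns → irrigated.
So row 12 is (C, irrigated, 897); yield_kg = 897.

897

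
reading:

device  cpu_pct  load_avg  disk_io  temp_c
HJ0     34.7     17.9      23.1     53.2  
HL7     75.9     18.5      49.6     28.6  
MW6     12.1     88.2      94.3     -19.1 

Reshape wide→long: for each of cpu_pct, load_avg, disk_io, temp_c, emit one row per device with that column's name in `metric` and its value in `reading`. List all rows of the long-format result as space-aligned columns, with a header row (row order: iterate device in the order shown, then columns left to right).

Each (device, column) pair becomes one row: 3 × 4 = 12 rows.
For example, (HJ0, cpu_pct) → reading=34.7.

device  metric    reading
HJ0     cpu_pct   34.7   
HJ0     load_avg  17.9   
HJ0     disk_io   23.1   
HJ0     temp_c    53.2   
HL7     cpu_pct   75.9   
HL7     load_avg  18.5   
HL7     disk_io   49.6   
HL7     temp_c    28.6   
MW6     cpu_pct   12.1   
MW6     load_avg  88.2   
MW6     disk_io   94.3   
MW6     temp_c    -19.1  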